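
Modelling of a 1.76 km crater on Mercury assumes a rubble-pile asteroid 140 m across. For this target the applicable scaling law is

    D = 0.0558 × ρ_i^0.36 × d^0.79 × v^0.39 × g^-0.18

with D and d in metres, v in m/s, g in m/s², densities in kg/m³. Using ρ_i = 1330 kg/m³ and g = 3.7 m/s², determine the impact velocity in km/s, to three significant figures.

v ≈ 36.9 km/s

Rearranging for v: v = [D / (0.0558 · 1330^0.36 · 140^0.79 · 3.7^-0.18)]^(1/0.39).
D = 1760 m.
1330^0.36 = 13.32
140^0.79 = 49.60
3.7^-0.18 = 0.7902
Denominator = 0.0558 × 13.32 × 49.60 × 0.7902 = 29.13
D / 29.13 = 1760 / 29.13 = 60.42
v = 60.42^(1/0.39) = 60.42^2.5641 = 36908 m/s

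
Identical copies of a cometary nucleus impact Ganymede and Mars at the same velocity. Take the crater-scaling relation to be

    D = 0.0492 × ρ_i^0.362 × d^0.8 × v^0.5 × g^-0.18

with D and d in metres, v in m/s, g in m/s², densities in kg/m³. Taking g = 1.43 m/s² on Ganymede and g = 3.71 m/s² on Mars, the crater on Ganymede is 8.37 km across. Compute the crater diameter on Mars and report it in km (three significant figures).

All impactor-dependent factors cancel in the ratio, leaving D_Mars/D_Ganymede = (g_Mars/g_Ganymede)^-0.18.
(3.71/1.43)^-0.18 = 2.594^-0.18 = 0.8423
D_Mars = 0.8423 × 8.37 km = 7.05 km

D ≈ 7.05 km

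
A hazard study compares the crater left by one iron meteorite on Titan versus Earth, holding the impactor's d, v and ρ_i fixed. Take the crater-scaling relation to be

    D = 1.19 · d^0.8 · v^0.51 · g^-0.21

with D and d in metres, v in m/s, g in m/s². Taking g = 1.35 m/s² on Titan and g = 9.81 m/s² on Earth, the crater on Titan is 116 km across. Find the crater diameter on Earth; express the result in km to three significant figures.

D ≈ 76.5 km

All impactor-dependent factors cancel in the ratio, leaving D_Earth/D_Titan = (g_Earth/g_Titan)^-0.21.
(9.81/1.35)^-0.21 = 7.267^-0.21 = 0.6593
D_Earth = 0.6593 × 116 km = 76.5 km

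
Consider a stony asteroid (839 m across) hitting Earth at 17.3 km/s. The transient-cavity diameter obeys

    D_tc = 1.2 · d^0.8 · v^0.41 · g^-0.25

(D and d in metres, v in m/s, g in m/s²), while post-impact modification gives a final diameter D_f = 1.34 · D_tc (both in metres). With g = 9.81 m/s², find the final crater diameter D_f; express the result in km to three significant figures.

D_f ≈ 10.8 km

v = 17300 m/s.
d^0.8 = 839^0.8 = 218.3
v^0.41 = 17300^0.41 = 54.65
g^-0.25 = 9.81^-0.25 = 0.5650
D_tc = 1.2 × 218.3 × 54.65 × 0.5650 = 8089 m
D_f = 1.34 × 8089 = 10839 m
     = 10.84 km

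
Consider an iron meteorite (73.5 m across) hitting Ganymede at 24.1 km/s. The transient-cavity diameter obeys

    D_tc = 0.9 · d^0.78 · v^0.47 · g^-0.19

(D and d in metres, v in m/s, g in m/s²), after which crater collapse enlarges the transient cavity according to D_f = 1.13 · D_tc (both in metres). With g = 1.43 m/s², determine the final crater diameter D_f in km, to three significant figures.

v = 24100 m/s.
d^0.78 = 73.5^0.78 = 28.56
v^0.47 = 24100^0.47 = 114.7
g^-0.19 = 1.43^-0.19 = 0.9343
D_tc = 0.9 × 28.56 × 114.7 × 0.9343 = 2755 m
D_f = 1.13 × 2755 = 3113 m
     = 3.113 km

D_f ≈ 3.11 km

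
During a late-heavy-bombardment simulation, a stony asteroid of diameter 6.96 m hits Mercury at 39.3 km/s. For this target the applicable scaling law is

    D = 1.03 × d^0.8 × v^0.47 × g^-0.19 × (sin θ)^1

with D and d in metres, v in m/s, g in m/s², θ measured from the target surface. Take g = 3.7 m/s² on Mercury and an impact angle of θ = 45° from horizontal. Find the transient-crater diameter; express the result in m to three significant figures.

In SI units: v = 39300 m/s.
d^0.8 = 6.96^0.8 = 4.722
v^0.47 = 39300^0.47 = 144.3
g^-0.19 = 3.7^-0.19 = 0.7799
(sin 45°)^1 = 0.7071^1 = 0.7071
D = 1.03 × 4.722 × 144.3 × 0.7799 × 0.7071 = 387.0 m

D ≈ 387 m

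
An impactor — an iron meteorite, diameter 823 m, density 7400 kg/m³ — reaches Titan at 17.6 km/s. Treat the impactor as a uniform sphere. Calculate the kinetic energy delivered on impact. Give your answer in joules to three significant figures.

v = 17600 m/s.
Mass m = (π/6) ρ d³ = (π/6) × 7400 × (823)³ = 2.160 × 10^12 kg
E = ½ m v² = 0.5 × 2.160 × 10^12 × (17600)² = 3.345 × 10^20 J

E ≈ 3.35 × 10^20 J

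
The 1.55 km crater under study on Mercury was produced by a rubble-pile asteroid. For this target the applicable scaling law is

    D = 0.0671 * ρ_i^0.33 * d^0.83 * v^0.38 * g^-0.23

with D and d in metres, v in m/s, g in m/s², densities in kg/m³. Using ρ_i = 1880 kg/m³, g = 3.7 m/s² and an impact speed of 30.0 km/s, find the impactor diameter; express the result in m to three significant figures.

d ≈ 116 m

Rearranging for d: d = [D / (0.0671 · 1880^0.33 · 30000^0.38 · 3.7^-0.23)]^(1/0.83).
D = 1550 m.
1880^0.33 = 12.04
30000^0.38 = 50.27
3.7^-0.23 = 0.7401
Denominator = 0.0671 × 12.04 × 50.27 × 0.7401 = 30.06
D / 30.06 = 1550 / 30.06 = 51.56
d = 51.56^(1/0.83) = 51.56^1.2048 = 115.6 m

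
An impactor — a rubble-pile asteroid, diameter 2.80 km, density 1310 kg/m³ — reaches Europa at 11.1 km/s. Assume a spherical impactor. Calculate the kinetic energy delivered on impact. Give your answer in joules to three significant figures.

E ≈ 9.28 × 10^20 J

d = 2800 m; v = 11100 m/s.
Mass m = (π/6) ρ d³ = (π/6) × 1310 × (2800)³ = 1.506 × 10^13 kg
E = ½ m v² = 0.5 × 1.506 × 10^13 × (11100)² = 9.278 × 10^20 J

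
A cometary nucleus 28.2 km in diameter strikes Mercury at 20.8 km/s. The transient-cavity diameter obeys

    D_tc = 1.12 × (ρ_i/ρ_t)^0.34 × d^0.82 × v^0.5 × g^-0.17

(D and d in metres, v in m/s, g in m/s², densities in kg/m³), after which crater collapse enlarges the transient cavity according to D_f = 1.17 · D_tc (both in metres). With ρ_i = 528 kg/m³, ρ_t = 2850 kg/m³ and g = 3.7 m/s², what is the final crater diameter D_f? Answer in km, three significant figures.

In SI: d = 28200 m, v = 20800 m/s.
(ρ_i/ρ_t)^0.34 = (528/2850)^0.34 = 0.5637
d^0.82 = 28200^0.82 = 4459
v^0.5 = 20800^0.5 = 144.2
g^-0.17 = 3.7^-0.17 = 0.8006
D_tc = 1.12 × 0.5637 × 4459 × 144.2 × 0.8006 = 3.250 × 10^5 m
D_f = 1.17 × 3.250 × 10^5 = 3.803 × 10^5 m
     = 380.2 km

D_f ≈ 380 km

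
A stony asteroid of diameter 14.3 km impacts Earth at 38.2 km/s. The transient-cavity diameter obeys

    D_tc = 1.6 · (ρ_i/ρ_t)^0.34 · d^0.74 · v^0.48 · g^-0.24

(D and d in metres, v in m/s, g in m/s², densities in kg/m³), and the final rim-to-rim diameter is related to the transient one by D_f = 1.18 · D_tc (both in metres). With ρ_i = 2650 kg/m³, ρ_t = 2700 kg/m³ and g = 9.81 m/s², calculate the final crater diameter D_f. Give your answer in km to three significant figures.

D_f ≈ 204 km

In SI: d = 14300 m, v = 38200 m/s.
(ρ_i/ρ_t)^0.34 = (2650/2700)^0.34 = 0.9937
d^0.74 = 14300^0.74 = 1188
v^0.48 = 38200^0.48 = 158.3
g^-0.24 = 9.81^-0.24 = 0.5781
D_tc = 1.6 × 0.9937 × 1188 × 158.3 × 0.5781 = 1.729 × 10^5 m
D_f = 1.18 × 1.729 × 10^5 = 2.040 × 10^5 m
     = 204.0 km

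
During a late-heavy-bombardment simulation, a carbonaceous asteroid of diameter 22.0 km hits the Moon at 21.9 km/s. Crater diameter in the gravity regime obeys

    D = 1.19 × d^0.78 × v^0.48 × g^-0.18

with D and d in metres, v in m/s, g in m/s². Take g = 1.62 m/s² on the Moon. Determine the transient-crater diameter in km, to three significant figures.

In SI units: d = 22000 m, v = 21900 m/s.
d^0.78 = 22000^0.78 = 2438
v^0.48 = 21900^0.48 = 121.2
g^-0.18 = 1.62^-0.18 = 0.9168
D = 1.19 × 2438 × 121.2 × 0.9168 = 3.224 × 10^5 m
   = 322.4 km

D ≈ 322 km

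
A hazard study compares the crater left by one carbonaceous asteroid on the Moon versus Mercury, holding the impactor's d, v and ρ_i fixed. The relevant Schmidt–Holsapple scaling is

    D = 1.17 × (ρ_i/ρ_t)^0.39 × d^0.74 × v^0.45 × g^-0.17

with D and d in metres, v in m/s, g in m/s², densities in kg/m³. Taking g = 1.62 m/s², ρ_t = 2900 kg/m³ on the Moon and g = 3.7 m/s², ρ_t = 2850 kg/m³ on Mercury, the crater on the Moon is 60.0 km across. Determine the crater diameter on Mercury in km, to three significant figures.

D ≈ 52.5 km

The impactor-only factors (d, v, ρ_i) cancel in the ratio, leaving D_Mercury/D_Moon = (g_Mercury/g_Moon)^-0.17 · (ρ_t,Moon/ρ_t,Mercury)^0.39.
(3.7/1.62)^-0.17 = 2.284^-0.17 = 0.8690
(2900/2850)^0.39 = 1.018^0.39 = 1.007
Ratio = 0.8690 × 1.007 = 0.8751
D_Mercury = 0.8751 × 60.0 km = 52.5 km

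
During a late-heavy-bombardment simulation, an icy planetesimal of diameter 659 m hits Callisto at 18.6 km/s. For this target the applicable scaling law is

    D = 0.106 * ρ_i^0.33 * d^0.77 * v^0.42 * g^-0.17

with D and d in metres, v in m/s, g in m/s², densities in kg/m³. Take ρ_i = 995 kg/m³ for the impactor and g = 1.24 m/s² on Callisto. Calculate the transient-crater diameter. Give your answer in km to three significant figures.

D ≈ 9.17 km

In SI units: v = 18600 m/s.
ρ_i^0.33 = 995^0.33 = 9.756
d^0.77 = 659^0.77 = 148.1
v^0.42 = 18600^0.42 = 62.11
g^-0.17 = 1.24^-0.17 = 0.9641
D = 0.106 × 9.756 × 148.1 × 62.11 × 0.9641 = 9171 m
   = 9.171 km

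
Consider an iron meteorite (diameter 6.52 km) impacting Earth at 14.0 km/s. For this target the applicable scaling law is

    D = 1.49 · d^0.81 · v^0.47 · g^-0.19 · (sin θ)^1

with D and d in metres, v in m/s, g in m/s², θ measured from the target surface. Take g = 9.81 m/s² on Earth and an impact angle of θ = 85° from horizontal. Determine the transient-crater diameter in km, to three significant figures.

D ≈ 105 km

In SI units: d = 6520 m, v = 14000 m/s.
d^0.81 = 6520^0.81 = 1229
v^0.47 = 14000^0.47 = 88.85
g^-0.19 = 9.81^-0.19 = 0.6480
(sin 85°)^1 = 0.9962^1 = 0.9962
D = 1.49 × 1229 × 88.85 × 0.6480 × 0.9962 = 1.050 × 10^5 m
   = 105.0 km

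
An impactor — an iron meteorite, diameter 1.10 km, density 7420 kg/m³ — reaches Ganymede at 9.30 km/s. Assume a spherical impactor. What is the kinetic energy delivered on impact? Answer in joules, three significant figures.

E ≈ 2.24 × 10^20 J

d = 1100 m; v = 9300 m/s.
Mass m = (π/6) ρ d³ = (π/6) × 7420 × (1100)³ = 5.171 × 10^12 kg
E = ½ m v² = 0.5 × 5.171 × 10^12 × (9300)² = 2.236 × 10^20 J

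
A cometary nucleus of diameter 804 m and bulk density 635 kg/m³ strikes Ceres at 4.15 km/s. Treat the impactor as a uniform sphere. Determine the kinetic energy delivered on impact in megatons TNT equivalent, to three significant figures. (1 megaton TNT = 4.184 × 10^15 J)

v = 4150 m/s.
Mass m = (π/6) ρ d³ = (π/6) × 635 × (804)³ = 1.728 × 10^11 kg
E = ½ m v² = 0.5 × 1.728 × 10^11 × (4150)² = 1.488 × 10^18 J
   = 1.488 × 10^18 / 4.184×10^15 = 355.6 Mt

E ≈ 356 Mt TNT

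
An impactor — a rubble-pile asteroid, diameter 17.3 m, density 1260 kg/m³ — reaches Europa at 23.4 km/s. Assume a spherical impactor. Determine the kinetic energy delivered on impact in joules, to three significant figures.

v = 23400 m/s.
Mass m = (π/6) ρ d³ = (π/6) × 1260 × (17.3)³ = 3.416 × 10^6 kg
E = ½ m v² = 0.5 × 3.416 × 10^6 × (23400)² = 9.352 × 10^14 J

E ≈ 9.35 × 10^14 J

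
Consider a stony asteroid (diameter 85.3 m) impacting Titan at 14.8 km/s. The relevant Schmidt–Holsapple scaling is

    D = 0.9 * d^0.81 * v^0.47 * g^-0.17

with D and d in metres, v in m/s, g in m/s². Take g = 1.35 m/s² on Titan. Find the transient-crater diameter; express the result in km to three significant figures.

In SI units: v = 14800 m/s.
d^0.81 = 85.3^0.81 = 36.65
v^0.47 = 14800^0.47 = 91.21
g^-0.17 = 1.35^-0.17 = 0.9503
D = 0.9 × 36.65 × 91.21 × 0.9503 = 2859 m
   = 2.859 km

D ≈ 2.86 km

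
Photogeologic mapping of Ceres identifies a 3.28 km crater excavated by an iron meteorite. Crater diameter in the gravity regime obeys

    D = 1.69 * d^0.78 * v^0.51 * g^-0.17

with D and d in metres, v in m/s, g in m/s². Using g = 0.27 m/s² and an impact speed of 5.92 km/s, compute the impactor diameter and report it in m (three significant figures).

d ≈ 42.2 m

Rearranging for d: d = [D / (1.69 · 5920^0.51 · 0.27^-0.17)]^(1/0.78).
D = 3280 m.
5920^0.51 = 83.92
0.27^-0.17 = 1.249
Denominator = 1.69 × 83.92 × 1.249 = 177.1
D / 177.1 = 3280 / 177.1 = 18.52
d = 18.52^(1/0.78) = 18.52^1.2821 = 42.19 m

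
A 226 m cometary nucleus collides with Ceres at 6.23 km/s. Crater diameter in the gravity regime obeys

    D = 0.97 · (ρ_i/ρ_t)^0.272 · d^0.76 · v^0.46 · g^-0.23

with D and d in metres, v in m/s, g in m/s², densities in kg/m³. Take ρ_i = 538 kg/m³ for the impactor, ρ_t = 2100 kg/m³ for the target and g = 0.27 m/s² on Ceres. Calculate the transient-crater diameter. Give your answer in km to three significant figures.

D ≈ 3.10 km

In SI units: v = 6230 m/s.
(ρ_i/ρ_t)^0.272 = (538/2100)^0.272 = 0.6904
d^0.76 = 226^0.76 = 61.54
v^0.46 = 6230^0.46 = 55.65
g^-0.23 = 0.27^-0.23 = 1.351
D = 0.97 × 0.6904 × 61.54 × 55.65 × 1.351 = 3098 m
   = 3.098 km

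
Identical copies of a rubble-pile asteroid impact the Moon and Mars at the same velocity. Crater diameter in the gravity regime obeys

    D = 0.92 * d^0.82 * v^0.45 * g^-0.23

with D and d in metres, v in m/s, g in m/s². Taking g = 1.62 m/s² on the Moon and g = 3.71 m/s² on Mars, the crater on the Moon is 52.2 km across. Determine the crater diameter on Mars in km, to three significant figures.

All impactor-dependent factors cancel in the ratio, leaving D_Mars/D_Moon = (g_Mars/g_Moon)^-0.23.
(3.71/1.62)^-0.23 = 2.290^-0.23 = 0.8265
D_Mars = 0.8265 × 52.2 km = 43.1 km

D ≈ 43.1 km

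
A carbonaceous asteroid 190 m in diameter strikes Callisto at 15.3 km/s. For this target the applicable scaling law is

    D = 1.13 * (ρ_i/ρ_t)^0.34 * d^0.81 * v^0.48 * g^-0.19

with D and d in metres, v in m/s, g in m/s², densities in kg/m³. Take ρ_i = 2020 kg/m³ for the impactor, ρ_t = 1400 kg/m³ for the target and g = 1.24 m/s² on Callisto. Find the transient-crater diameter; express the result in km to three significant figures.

D ≈ 8.79 km

In SI units: v = 15300 m/s.
(ρ_i/ρ_t)^0.34 = (2020/1400)^0.34 = 1.133
d^0.81 = 190^0.81 = 70.11
v^0.48 = 15300^0.48 = 102.0
g^-0.19 = 1.24^-0.19 = 0.9600
D = 1.13 × 1.133 × 70.11 × 102.0 × 0.9600 = 8789 m
   = 8.789 km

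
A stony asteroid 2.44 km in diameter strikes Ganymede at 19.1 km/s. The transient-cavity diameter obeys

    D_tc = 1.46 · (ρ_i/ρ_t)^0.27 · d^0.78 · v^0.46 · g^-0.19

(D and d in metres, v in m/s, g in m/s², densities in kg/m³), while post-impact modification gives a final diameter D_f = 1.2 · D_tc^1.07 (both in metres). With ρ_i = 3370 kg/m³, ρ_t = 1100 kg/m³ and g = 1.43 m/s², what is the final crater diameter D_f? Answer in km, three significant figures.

In SI: d = 2440 m, v = 19100 m/s.
(ρ_i/ρ_t)^0.27 = (3370/1100)^0.27 = 1.353
d^0.78 = 2440^0.78 = 438.7
v^0.46 = 19100^0.46 = 93.17
g^-0.19 = 1.43^-0.19 = 0.9343
D_tc = 1.46 × 1.353 × 438.7 × 93.17 × 0.9343 = 75440 m
D_f = 1.2 × (75440)^1.07 = 1.987 × 10^5 m
     = 198.7 km

D_f ≈ 199 km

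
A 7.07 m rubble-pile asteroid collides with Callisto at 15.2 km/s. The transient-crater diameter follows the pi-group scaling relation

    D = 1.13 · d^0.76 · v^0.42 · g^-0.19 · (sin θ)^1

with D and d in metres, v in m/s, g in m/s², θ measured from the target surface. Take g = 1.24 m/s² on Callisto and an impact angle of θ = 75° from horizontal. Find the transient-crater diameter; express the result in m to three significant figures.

In SI units: v = 15200 m/s.
d^0.76 = 7.07^0.76 = 4.421
v^0.42 = 15200^0.42 = 57.07
g^-0.19 = 1.24^-0.19 = 0.9600
(sin 75°)^1 = 0.9659^1 = 0.9659
D = 1.13 × 4.421 × 57.07 × 0.9600 × 0.9659 = 264.4 m

D ≈ 264 m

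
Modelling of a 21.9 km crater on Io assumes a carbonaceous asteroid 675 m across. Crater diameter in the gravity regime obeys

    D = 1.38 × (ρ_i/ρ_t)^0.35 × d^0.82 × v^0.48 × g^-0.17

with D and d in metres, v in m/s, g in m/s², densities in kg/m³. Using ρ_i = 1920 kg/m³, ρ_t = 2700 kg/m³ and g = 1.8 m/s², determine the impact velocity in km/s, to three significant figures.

Rearranging for v: v = [D / (1.38 · (1920/2700)^0.35 · 675^0.82 · 1.8^-0.17)]^(1/0.48).
D = 21900 m.
(1920/2700)^0.35 = 0.8875
675^0.82 = 208.9
1.8^-0.17 = 0.9049
Denominator = 1.38 × 0.8875 × 208.9 × 0.9049 = 231.5
D / 231.5 = 21900 / 231.5 = 94.60
v = 94.60^(1/0.48) = 94.60^2.0833 = 13073 m/s

v ≈ 13.1 km/s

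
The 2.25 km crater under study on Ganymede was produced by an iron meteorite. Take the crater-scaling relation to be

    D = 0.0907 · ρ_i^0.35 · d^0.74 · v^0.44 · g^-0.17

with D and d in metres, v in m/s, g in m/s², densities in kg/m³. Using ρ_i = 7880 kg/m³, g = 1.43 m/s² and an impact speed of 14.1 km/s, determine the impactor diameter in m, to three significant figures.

Rearranging for d: d = [D / (0.0907 · 7880^0.35 · 14100^0.44 · 1.43^-0.17)]^(1/0.74).
D = 2250 m.
7880^0.35 = 23.11
14100^0.44 = 66.94
1.43^-0.17 = 0.9410
Denominator = 0.0907 × 23.11 × 66.94 × 0.9410 = 132.0
D / 132.0 = 2250 / 132.0 = 17.05
d = 17.05^(1/0.74) = 17.05^1.3514 = 46.19 m

d ≈ 46.2 m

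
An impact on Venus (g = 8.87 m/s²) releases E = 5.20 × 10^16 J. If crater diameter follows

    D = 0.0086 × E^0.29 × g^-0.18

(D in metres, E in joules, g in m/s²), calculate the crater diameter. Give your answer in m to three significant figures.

D ≈ 409 m

E^0.29 = (5.20 × 10^16)^0.29 = 7.041 × 10^4
g^-0.18 = 8.87^-0.18 = 0.6751
D = 0.0086 × 7.041 × 10^4 × 0.6751 = 408.8 m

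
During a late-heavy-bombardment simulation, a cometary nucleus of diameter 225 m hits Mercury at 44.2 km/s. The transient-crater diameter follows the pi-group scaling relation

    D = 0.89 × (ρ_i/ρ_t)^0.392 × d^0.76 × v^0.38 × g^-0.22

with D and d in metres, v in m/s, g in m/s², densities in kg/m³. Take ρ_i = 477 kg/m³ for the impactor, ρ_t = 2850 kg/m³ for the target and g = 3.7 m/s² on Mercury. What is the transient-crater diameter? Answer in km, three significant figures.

In SI units: v = 44200 m/s.
(ρ_i/ρ_t)^0.392 = (477/2850)^0.392 = 0.4962
d^0.76 = 225^0.76 = 61.33
v^0.38 = 44200^0.38 = 58.25
g^-0.22 = 3.7^-0.22 = 0.7499
D = 0.89 × 0.4962 × 61.33 × 58.25 × 0.7499 = 1183 m
   = 1.183 km

D ≈ 1.18 km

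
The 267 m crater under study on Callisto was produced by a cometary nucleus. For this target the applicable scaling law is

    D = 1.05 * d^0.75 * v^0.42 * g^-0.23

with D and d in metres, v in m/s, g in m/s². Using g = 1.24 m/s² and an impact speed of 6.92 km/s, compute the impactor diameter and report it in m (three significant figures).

Rearranging for d: d = [D / (1.05 · 6920^0.42 · 1.24^-0.23)]^(1/0.75).
6920^0.42 = 41.01
1.24^-0.23 = 0.9517
Denominator = 1.05 × 41.01 × 0.9517 = 40.98
D / 40.98 = 267 / 40.98 = 6.515
d = 6.515^(1/0.75) = 6.515^1.3333 = 12.17 m

d ≈ 12.2 m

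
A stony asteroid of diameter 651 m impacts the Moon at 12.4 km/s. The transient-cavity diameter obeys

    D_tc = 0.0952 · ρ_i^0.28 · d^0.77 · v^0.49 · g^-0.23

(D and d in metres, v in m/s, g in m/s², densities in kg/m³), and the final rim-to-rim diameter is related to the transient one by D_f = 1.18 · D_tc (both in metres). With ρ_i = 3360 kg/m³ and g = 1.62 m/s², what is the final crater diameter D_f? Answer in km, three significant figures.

v = 12400 m/s.
ρ_i^0.28 = 3360^0.28 = 9.713
d^0.77 = 651^0.77 = 146.7
v^0.49 = 12400^0.49 = 101.3
g^-0.23 = 1.62^-0.23 = 0.8950
D_tc = 0.0952 × 9.713 × 146.7 × 101.3 × 0.8950 = 12300 m
D_f = 1.18 × 12300 = 14514 m
     = 14.51 km

D_f ≈ 14.5 km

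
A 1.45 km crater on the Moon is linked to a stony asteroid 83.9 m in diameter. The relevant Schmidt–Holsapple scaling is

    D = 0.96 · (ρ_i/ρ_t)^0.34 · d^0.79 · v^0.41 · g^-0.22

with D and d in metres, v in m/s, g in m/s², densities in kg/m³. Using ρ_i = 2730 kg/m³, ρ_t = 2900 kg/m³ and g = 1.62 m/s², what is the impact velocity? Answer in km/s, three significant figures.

Rearranging for v: v = [D / (0.96 · (2730/2900)^0.34 · 83.9^0.79 · 1.62^-0.22)]^(1/0.41).
D = 1450 m.
(2730/2900)^0.34 = 0.9797
83.9^0.79 = 33.10
1.62^-0.22 = 0.8993
Denominator = 0.96 × 0.9797 × 33.10 × 0.8993 = 28.00
D / 28.00 = 1450 / 28.00 = 51.79
v = 51.79^(1/0.41) = 51.79^2.439 = 15172 m/s

v ≈ 15.2 km/s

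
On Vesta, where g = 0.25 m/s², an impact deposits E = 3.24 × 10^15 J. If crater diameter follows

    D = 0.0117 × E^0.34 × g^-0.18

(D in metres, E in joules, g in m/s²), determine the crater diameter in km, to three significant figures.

E^0.34 = (3.24 × 10^15)^0.34 = 1.878 × 10^5
g^-0.18 = 0.25^-0.18 = 1.283
D = 0.0117 × 1.878 × 10^5 × 1.283 = 2819 m
   = 2.819 km

D ≈ 2.82 km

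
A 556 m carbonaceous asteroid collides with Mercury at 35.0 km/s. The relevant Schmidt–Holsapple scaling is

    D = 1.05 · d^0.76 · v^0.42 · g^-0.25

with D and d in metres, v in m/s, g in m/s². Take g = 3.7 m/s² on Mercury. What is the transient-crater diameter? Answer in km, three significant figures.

In SI units: v = 35000 m/s.
d^0.76 = 556^0.76 = 122.0
v^0.42 = 35000^0.42 = 81.00
g^-0.25 = 3.7^-0.25 = 0.7210
D = 1.05 × 122.0 × 81.00 × 0.7210 = 7481 m
   = 7.481 km

D ≈ 7.48 km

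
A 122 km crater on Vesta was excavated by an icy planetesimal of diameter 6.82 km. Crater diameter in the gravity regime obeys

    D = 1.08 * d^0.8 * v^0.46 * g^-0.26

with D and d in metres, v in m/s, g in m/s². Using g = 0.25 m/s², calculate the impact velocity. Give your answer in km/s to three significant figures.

v ≈ 9.48 km/s

Rearranging for v: v = [D / (1.08 · 6820^0.8 · 0.25^-0.26)]^(1/0.46).
D = 122000 m.
6820^0.8 = 1167
0.25^-0.26 = 1.434
Denominator = 1.08 × 1167 × 1.434 = 1807
D / 1807 = 122000 / 1807 = 67.52
v = 67.52^(1/0.46) = 67.52^2.1739 = 9484 m/s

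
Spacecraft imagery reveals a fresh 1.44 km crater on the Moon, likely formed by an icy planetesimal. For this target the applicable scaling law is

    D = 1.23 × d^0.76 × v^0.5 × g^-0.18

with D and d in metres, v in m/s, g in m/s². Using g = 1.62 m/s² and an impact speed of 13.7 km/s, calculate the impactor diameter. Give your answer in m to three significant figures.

Rearranging for d: d = [D / (1.23 · 13700^0.5 · 1.62^-0.18)]^(1/0.76).
D = 1440 m.
13700^0.5 = 117.0
1.62^-0.18 = 0.9168
Denominator = 1.23 × 117.0 × 0.9168 = 131.9
D / 131.9 = 1440 / 131.9 = 10.92
d = 10.92^(1/0.76) = 10.92^1.3158 = 23.23 m

d ≈ 23.2 m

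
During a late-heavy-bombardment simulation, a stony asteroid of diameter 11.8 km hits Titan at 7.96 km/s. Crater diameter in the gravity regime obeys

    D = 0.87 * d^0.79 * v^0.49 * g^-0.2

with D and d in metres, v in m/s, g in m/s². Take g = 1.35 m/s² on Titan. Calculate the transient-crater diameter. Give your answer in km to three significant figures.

In SI units: d = 11800 m, v = 7960 m/s.
d^0.79 = 11800^0.79 = 1647
v^0.49 = 7960^0.49 = 81.55
g^-0.2 = 1.35^-0.2 = 0.9417
D = 0.87 × 1647 × 81.55 × 0.9417 = 1.100 × 10^5 m
   = 110.0 km

D ≈ 110 km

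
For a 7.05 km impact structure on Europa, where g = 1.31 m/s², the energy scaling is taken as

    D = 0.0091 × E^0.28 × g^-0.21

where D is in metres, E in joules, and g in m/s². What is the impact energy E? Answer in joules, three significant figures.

Rearranging: E = [D / (0.0091 · g^-0.21)]^(1/0.28).
D = 7050 m.
g^-0.21 = 1.31^-0.21 = 0.9449
D / (0.0091 × 0.9449) = 7050 / (8.599 × 10^-3) = 8.199 × 10^5
E = (8.199 × 10^5)^3.5714 = 1.319 × 10^21 J

E ≈ 1.32 × 10^21 J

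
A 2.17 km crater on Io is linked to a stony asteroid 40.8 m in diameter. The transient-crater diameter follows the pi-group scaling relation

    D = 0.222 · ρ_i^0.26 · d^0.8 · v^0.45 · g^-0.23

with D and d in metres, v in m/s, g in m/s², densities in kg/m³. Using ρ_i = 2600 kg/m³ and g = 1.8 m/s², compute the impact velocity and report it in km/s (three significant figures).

Rearranging for v: v = [D / (0.222 · 2600^0.26 · 40.8^0.8 · 1.8^-0.23)]^(1/0.45).
D = 2170 m.
2600^0.26 = 7.725
40.8^0.8 = 19.43
1.8^-0.23 = 0.8735
Denominator = 0.222 × 7.725 × 19.43 × 0.8735 = 29.11
D / 29.11 = 2170 / 29.11 = 74.54
v = 74.54^(1/0.45) = 74.54^2.2222 = 14482 m/s

v ≈ 14.5 km/s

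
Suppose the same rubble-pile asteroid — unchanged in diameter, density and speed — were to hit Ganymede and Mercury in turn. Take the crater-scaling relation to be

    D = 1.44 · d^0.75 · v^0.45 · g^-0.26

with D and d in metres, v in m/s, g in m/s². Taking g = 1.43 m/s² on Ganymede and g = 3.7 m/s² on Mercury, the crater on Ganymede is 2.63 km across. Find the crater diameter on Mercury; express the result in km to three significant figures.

All impactor-dependent factors cancel in the ratio, leaving D_Mercury/D_Ganymede = (g_Mercury/g_Ganymede)^-0.26.
(3.7/1.43)^-0.26 = 2.587^-0.26 = 0.7810
D_Mercury = 0.7810 × 2.63 km = 2.05 km

D ≈ 2.05 km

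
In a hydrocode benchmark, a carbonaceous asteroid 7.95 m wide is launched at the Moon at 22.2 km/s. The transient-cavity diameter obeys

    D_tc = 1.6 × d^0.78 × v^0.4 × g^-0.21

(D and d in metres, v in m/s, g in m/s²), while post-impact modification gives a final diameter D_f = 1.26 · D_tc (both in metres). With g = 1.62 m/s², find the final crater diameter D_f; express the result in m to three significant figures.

v = 22200 m/s.
d^0.78 = 7.95^0.78 = 5.038
v^0.4 = 22200^0.4 = 54.77
g^-0.21 = 1.62^-0.21 = 0.9037
D_tc = 1.6 × 5.038 × 54.77 × 0.9037 = 399.0 m
D_f = 1.26 × 399.0 = 502.7 m

D_f ≈ 503 m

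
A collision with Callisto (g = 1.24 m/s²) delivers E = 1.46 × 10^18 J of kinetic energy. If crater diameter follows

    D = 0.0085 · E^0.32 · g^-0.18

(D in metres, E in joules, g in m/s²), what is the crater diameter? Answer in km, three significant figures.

E^0.32 = (1.46 × 10^18)^0.32 = 6.495 × 10^5
g^-0.18 = 1.24^-0.18 = 0.9620
D = 0.0085 × 6.495 × 10^5 × 0.9620 = 5311 m
   = 5.311 km

D ≈ 5.31 km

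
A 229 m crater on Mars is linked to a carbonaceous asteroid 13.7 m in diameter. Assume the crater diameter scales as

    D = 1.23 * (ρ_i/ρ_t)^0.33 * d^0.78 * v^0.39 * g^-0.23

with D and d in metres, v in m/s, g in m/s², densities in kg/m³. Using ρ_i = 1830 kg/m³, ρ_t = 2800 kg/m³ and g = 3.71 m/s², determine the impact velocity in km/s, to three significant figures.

Rearranging for v: v = [D / (1.23 · (1830/2800)^0.33 · 13.7^0.78 · 3.71^-0.23)]^(1/0.39).
(1830/2800)^0.33 = 0.8691
13.7^0.78 = 7.703
3.71^-0.23 = 0.7397
Denominator = 1.23 × 0.8691 × 7.703 × 0.7397 = 6.091
D / 6.091 = 229 / 6.091 = 37.60
v = 37.60^(1/0.39) = 37.60^2.5641 = 10938 m/s

v ≈ 10.9 km/s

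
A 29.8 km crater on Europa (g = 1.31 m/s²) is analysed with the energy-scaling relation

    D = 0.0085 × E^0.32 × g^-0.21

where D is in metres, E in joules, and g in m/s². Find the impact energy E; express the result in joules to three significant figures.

Rearranging: E = [D / (0.0085 · g^-0.21)]^(1/0.32).
D = 29800 m.
g^-0.21 = 1.31^-0.21 = 0.9449
D / (0.0085 × 0.9449) = 29800 / (8.032 × 10^-3) = 3.710 × 10^6
E = (3.710 × 10^6)^3.125 = 3.383 × 10^20 J

E ≈ 3.38 × 10^20 J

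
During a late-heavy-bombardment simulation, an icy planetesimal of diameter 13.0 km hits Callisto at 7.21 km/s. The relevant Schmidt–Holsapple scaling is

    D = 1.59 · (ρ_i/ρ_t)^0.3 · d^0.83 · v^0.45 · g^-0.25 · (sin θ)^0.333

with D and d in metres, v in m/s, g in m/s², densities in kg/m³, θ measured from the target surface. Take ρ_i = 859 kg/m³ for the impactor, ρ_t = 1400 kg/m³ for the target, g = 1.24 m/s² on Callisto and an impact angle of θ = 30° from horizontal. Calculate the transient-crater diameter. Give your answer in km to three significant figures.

In SI units: d = 13000 m, v = 7210 m/s.
(ρ_i/ρ_t)^0.3 = (859/1400)^0.3 = 0.8637
d^0.83 = 13000^0.83 = 2598
v^0.45 = 7210^0.45 = 54.46
g^-0.25 = 1.24^-0.25 = 0.9476
(sin 30°)^0.333 = 0.5000^0.333 = 0.7939
D = 1.59 × 0.8637 × 2598 × 54.46 × 0.9476 × 0.7939 = 1.462 × 10^5 m
   = 146.2 km

D ≈ 146 km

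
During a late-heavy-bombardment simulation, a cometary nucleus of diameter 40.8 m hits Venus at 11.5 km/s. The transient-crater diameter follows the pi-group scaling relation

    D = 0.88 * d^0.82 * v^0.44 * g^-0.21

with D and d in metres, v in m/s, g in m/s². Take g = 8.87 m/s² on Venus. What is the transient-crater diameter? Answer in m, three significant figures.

In SI units: v = 11500 m/s.
d^0.82 = 40.8^0.82 = 20.93
v^0.44 = 11500^0.44 = 61.19
g^-0.21 = 8.87^-0.21 = 0.6323
D = 0.88 × 20.93 × 61.19 × 0.6323 = 712.6 m

D ≈ 713 m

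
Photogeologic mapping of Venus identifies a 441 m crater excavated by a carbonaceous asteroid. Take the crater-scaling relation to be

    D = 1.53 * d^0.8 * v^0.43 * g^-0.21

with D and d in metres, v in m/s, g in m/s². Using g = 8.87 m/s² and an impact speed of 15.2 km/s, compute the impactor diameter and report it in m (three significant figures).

Rearranging for d: d = [D / (1.53 · 15200^0.43 · 8.87^-0.21)]^(1/0.8).
15200^0.43 = 62.83
8.87^-0.21 = 0.6323
Denominator = 1.53 × 62.83 × 0.6323 = 60.78
D / 60.78 = 441 / 60.78 = 7.256
d = 7.256^(1/0.8) = 7.256^1.25 = 11.91 m

d ≈ 11.9 m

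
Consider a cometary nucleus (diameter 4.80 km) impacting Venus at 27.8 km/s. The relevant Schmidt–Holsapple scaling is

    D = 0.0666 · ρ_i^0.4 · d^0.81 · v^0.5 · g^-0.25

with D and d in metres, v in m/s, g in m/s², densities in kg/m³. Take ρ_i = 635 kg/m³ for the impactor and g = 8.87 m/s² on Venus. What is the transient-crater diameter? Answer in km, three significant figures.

In SI units: d = 4800 m, v = 27800 m/s.
ρ_i^0.4 = 635^0.4 = 13.22
d^0.81 = 4800^0.81 = 959.0
v^0.5 = 27800^0.5 = 166.7
g^-0.25 = 8.87^-0.25 = 0.5795
D = 0.0666 × 13.22 × 959.0 × 166.7 × 0.5795 = 81567 m
   = 81.57 km

D ≈ 81.6 km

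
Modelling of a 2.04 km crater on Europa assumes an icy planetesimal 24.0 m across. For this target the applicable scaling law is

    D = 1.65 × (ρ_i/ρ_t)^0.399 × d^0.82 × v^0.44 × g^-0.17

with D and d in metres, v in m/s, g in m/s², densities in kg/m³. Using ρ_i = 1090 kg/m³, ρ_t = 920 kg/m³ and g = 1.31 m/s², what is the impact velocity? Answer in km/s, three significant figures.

Rearranging for v: v = [D / (1.65 · (1090/920)^0.399 · 24^0.82 · 1.31^-0.17)]^(1/0.44).
D = 2040 m.
(1090/920)^0.399 = 1.070
24^0.82 = 13.54
1.31^-0.17 = 0.9551
Denominator = 1.65 × 1.070 × 13.54 × 0.9551 = 22.83
D / 22.83 = 2040 / 22.83 = 89.36
v = 89.36^(1/0.44) = 89.36^2.2727 = 27187 m/s

v ≈ 27.2 km/s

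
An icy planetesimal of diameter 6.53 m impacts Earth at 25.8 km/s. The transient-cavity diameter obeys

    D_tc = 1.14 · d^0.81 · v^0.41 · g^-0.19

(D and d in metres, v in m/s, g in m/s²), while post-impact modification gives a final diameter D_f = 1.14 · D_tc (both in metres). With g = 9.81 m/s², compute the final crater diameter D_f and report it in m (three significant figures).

v = 25800 m/s.
d^0.81 = 6.53^0.81 = 4.572
v^0.41 = 25800^0.41 = 64.38
g^-0.19 = 9.81^-0.19 = 0.6480
D_tc = 1.14 × 4.572 × 64.38 × 0.6480 = 217.4 m
D_f = 1.14 × 217.4 = 247.8 m

D_f ≈ 248 m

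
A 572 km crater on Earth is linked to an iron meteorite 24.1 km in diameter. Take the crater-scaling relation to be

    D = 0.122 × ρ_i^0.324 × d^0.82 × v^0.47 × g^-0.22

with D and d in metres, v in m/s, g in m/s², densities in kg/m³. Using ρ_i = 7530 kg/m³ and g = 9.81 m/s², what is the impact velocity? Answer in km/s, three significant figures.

Rearranging for v: v = [D / (0.122 · 7530^0.324 · 24100^0.82 · 9.81^-0.22)]^(1/0.47).
D = 572000 m.
7530^0.324 = 18.03
24100^0.82 = 3920
9.81^-0.22 = 0.6051
Denominator = 0.122 × 18.03 × 3920 × 0.6051 = 5218
D / 5218 = 572000 / 5218 = 109.6
v = 109.6^(1/0.47) = 109.6^2.1277 = 21883 m/s

v ≈ 21.9 km/s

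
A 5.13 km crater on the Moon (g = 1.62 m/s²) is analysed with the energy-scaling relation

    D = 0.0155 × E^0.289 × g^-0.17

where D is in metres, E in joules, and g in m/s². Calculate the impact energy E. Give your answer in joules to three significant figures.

Rearranging: E = [D / (0.0155 · g^-0.17)]^(1/0.289).
D = 5130 m.
g^-0.17 = 1.62^-0.17 = 0.9213
D / (0.0155 × 0.9213) = 5130 / (0.01428) = 3.592 × 10^5
E = (3.592 × 10^5)^3.4602 = 1.669 × 10^19 J

E ≈ 1.67 × 10^19 J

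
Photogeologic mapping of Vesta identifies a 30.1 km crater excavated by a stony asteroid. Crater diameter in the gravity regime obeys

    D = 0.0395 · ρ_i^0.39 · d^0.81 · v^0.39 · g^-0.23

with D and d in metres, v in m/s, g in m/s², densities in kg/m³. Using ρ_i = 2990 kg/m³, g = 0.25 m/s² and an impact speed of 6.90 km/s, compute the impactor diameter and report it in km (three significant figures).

Rearranging for d: d = [D / (0.0395 · 2990^0.39 · 6900^0.39 · 0.25^-0.23)]^(1/0.81).
D = 30100 m.
2990^0.39 = 22.67
6900^0.39 = 31.42
0.25^-0.23 = 1.376
Denominator = 0.0395 × 22.67 × 31.42 × 1.376 = 38.71
D / 38.71 = 30100 / 38.71 = 777.6
d = 777.6^(1/0.81) = 777.6^1.2346 = 3706 m

d ≈ 3.71 km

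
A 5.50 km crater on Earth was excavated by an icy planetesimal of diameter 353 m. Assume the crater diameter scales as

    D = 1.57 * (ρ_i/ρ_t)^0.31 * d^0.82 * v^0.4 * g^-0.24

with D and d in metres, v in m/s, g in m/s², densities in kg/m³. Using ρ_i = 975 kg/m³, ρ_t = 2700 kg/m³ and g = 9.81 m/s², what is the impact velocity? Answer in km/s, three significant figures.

v ≈ 37.7 km/s

Rearranging for v: v = [D / (1.57 · (975/2700)^0.31 · 353^0.82 · 9.81^-0.24)]^(1/0.4).
D = 5500 m.
(975/2700)^0.31 = 0.7292
353^0.82 = 122.8
9.81^-0.24 = 0.5781
Denominator = 1.57 × 0.7292 × 122.8 × 0.5781 = 81.27
D / 81.27 = 5500 / 81.27 = 67.68
v = 67.68^(1/0.4) = 67.68^2.5 = 37683 m/s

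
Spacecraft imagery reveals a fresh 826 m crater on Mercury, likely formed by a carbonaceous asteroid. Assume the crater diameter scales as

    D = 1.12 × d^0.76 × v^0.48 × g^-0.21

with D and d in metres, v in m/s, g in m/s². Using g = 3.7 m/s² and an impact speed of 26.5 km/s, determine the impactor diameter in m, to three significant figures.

Rearranging for d: d = [D / (1.12 · 26500^0.48 · 3.7^-0.21)]^(1/0.76).
26500^0.48 = 132.8
3.7^-0.21 = 0.7598
Denominator = 1.12 × 132.8 × 0.7598 = 113.0
D / 113.0 = 826 / 113.0 = 7.310
d = 7.310^(1/0.76) = 7.310^1.3158 = 13.70 m

d ≈ 13.7 m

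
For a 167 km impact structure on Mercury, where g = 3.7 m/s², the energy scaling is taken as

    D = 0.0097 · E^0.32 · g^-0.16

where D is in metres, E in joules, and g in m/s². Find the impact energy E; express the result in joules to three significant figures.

E ≈ 7.88 × 10^22 J

Rearranging: E = [D / (0.0097 · g^-0.16)]^(1/0.32).
D = 167000 m.
g^-0.16 = 3.7^-0.16 = 0.8111
D / (0.0097 × 0.8111) = 167000 / (7.868 × 10^-3) = 2.123 × 10^7
E = (2.123 × 10^7)^3.125 = 7.883 × 10^22 J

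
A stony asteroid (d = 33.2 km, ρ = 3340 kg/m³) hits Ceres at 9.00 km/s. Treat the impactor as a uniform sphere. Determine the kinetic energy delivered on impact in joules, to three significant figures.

E ≈ 2.59 × 10^24 J

d = 33200 m; v = 9000 m/s.
Mass m = (π/6) ρ d³ = (π/6) × 3340 × (33200)³ = 6.400 × 10^16 kg
E = ½ m v² = 0.5 × 6.400 × 10^16 × (9000)² = 2.592 × 10^24 J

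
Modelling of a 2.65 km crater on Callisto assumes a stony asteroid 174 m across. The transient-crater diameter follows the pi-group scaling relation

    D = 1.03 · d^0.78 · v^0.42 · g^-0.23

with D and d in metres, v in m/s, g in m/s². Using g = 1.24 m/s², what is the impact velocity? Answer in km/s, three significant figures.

v ≈ 10.2 km/s

Rearranging for v: v = [D / (1.03 · 174^0.78 · 1.24^-0.23)]^(1/0.42).
D = 2650 m.
174^0.78 = 55.93
1.24^-0.23 = 0.9517
Denominator = 1.03 × 55.93 × 0.9517 = 54.83
D / 54.83 = 2650 / 54.83 = 48.33
v = 48.33^(1/0.42) = 48.33^2.381 = 10236 m/s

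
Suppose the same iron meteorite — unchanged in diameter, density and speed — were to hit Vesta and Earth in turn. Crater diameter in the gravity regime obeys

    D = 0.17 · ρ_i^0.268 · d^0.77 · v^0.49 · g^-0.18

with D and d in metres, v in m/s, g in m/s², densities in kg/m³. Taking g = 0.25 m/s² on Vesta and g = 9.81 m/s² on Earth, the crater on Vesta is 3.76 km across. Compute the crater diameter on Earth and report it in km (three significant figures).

All impactor-dependent factors cancel in the ratio, leaving D_Earth/D_Vesta = (g_Earth/g_Vesta)^-0.18.
(9.81/0.25)^-0.18 = 39.24^-0.18 = 0.5166
D_Earth = 0.5166 × 3.76 km = 1.94 km

D ≈ 1.94 km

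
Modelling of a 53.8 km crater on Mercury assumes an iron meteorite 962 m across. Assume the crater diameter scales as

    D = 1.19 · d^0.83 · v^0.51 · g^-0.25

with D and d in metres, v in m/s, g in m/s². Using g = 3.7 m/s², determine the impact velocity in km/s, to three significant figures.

Rearranging for v: v = [D / (1.19 · 962^0.83 · 3.7^-0.25)]^(1/0.51).
D = 53800 m.
962^0.83 = 299.3
3.7^-0.25 = 0.7210
Denominator = 1.19 × 299.3 × 0.7210 = 256.8
D / 256.8 = 53800 / 256.8 = 209.5
v = 209.5^(1/0.51) = 209.5^1.9608 = 35594 m/s

v ≈ 35.6 km/s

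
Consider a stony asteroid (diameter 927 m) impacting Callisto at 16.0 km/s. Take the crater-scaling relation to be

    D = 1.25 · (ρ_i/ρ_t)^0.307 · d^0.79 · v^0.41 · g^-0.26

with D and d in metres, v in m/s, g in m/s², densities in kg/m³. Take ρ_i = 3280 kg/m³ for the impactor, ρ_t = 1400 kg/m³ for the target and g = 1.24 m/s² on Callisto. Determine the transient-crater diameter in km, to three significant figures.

In SI units: v = 16000 m/s.
(ρ_i/ρ_t)^0.307 = (3280/1400)^0.307 = 1.299
d^0.79 = 927^0.79 = 220.8
v^0.41 = 16000^0.41 = 52.93
g^-0.26 = 1.24^-0.26 = 0.9456
D = 1.25 × 1.299 × 220.8 × 52.93 × 0.9456 = 17944 m
   = 17.94 km

D ≈ 17.9 km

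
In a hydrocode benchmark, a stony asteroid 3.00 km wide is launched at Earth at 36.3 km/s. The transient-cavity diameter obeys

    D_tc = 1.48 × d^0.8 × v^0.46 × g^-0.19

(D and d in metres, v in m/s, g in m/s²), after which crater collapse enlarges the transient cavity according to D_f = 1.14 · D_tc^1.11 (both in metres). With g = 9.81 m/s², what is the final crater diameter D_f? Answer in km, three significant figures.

D_f ≈ 284 km

In SI: d = 3000 m, v = 36300 m/s.
d^0.8 = 3000^0.8 = 604.9
v^0.46 = 36300^0.46 = 125.2
g^-0.19 = 9.81^-0.19 = 0.6480
D_tc = 1.48 × 604.9 × 125.2 × 0.6480 = 72630 m
D_f = 1.14 × (72630)^1.11 = 2.836 × 10^5 m
     = 283.6 km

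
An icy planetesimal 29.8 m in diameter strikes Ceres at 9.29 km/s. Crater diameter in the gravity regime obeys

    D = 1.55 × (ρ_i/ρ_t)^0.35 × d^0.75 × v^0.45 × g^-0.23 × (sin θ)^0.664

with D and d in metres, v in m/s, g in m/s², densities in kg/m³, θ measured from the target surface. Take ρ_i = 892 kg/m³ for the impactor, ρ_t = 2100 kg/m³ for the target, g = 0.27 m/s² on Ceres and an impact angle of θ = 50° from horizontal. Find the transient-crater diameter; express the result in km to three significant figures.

D ≈ 1.01 km

In SI units: v = 9290 m/s.
(ρ_i/ρ_t)^0.35 = (892/2100)^0.35 = 0.7411
d^0.75 = 29.8^0.75 = 12.75
v^0.45 = 9290^0.45 = 61.04
g^-0.23 = 0.27^-0.23 = 1.351
(sin 50°)^0.664 = 0.7660^0.664 = 0.8378
D = 1.55 × 0.7411 × 12.75 × 61.04 × 1.351 × 0.8378 = 1012 m
   = 1.012 km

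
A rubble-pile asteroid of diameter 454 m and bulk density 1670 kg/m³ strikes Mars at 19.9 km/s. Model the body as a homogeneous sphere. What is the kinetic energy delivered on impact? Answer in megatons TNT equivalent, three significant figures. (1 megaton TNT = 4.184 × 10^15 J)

E ≈ 3870 Mt TNT

v = 19900 m/s.
Mass m = (π/6) ρ d³ = (π/6) × 1670 × (454)³ = 8.182 × 10^10 kg
E = ½ m v² = 0.5 × 8.182 × 10^10 × (19900)² = 1.620 × 10^19 J
   = 1.620 × 10^19 / 4.184×10^15 = 3872 Mt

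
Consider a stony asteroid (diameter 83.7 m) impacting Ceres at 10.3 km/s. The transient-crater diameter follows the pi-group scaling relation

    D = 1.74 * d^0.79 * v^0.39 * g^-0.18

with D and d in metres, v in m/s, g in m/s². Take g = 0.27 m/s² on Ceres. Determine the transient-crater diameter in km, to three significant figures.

In SI units: v = 10300 m/s.
d^0.79 = 83.7^0.79 = 33.03
v^0.39 = 10300^0.39 = 36.73
g^-0.18 = 0.27^-0.18 = 1.266
D = 1.74 × 33.03 × 36.73 × 1.266 = 2672 m
   = 2.672 km

D ≈ 2.67 km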